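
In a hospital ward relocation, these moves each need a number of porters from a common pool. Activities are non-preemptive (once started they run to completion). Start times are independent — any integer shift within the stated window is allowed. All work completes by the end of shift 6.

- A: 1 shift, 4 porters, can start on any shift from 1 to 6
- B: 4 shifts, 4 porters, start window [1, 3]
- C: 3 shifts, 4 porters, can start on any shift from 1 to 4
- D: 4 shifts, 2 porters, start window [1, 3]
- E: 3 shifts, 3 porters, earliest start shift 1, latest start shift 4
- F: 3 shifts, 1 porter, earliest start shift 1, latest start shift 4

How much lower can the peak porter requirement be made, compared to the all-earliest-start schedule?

8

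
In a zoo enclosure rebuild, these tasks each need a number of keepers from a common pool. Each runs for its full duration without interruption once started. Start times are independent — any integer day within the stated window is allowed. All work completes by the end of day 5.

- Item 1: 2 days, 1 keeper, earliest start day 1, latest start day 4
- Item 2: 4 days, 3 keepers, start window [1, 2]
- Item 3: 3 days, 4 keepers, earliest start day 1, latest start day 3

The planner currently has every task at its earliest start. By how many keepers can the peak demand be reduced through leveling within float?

Early-start peak: d1:8  d2:8  d3:7  d4:3  d5:0 ⇒ 8.
Leveled (Item 1@1, Item 2@1, Item 3@3): d1:4  d2:4  d3:7  d4:7  d5:4 ⇒ 7.
Reduction 8 − 7 = 1.

1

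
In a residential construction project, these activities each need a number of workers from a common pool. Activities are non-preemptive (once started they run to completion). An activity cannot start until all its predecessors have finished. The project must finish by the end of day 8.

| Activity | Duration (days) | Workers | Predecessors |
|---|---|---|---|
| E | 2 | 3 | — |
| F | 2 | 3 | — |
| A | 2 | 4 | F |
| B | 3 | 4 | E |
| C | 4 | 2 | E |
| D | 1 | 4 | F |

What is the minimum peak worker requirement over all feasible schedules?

6

Early-start (E@1, F@1, A@3, B@3, C@3, D@3) gives peak 14: d1:6  d2:6  d3:14  d4:10  d5:6  d6:2  d7:0  d8:0.
Shift B→5, D→8.
Schedule E@1, F@1, A@3, B@5, C@3, D@8: d1:6  d2:6  d3:6  d4:6  d5:6  d6:6  d7:4  d8:4 — peak 6.
Total worker-days = 44 over 8 days ⇒ peak ≥ ⌈44/8⌉ = 6, so 6 is optimal.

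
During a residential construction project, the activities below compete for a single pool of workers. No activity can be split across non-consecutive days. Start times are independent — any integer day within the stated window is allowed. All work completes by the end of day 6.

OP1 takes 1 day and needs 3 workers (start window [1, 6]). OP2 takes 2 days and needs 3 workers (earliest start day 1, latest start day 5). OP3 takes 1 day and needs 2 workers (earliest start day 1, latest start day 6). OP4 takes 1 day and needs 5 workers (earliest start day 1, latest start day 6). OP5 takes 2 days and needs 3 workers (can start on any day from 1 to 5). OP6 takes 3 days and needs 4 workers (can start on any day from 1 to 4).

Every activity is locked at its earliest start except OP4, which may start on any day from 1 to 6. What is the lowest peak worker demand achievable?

OP4@1: d1:20  d2:10  d3:4  d4:0  d5:0  d6:0 → peak 20
OP4@2: d1:15  d2:15  d3:4  d4:0  d5:0  d6:0 → peak 15
OP4@3: d1:15  d2:10  d3:9  d4:0  d5:0  d6:0 → peak 15
OP4@4: d1:15  d2:10  d3:4  d4:5  d5:0  d6:0 → peak 15
OP4@5: d1:15  d2:10  d3:4  d4:0  d5:5  d6:0 → peak 15
OP4@6: d1:15  d2:10  d3:4  d4:0  d5:0  d6:5 → peak 15
Best is OP4@2, peak 15.

15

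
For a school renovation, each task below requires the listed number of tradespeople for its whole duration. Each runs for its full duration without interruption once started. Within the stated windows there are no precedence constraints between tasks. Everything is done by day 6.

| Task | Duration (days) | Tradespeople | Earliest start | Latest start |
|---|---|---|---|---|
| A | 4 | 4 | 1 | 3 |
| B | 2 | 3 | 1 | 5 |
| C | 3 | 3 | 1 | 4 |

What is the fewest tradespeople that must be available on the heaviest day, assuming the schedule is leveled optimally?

Early-start (A@1, B@1, C@1) gives peak 10: d1:10  d2:10  d3:7  d4:4  d5:0  d6:0.
Shift C→3.
Schedule A@1, B@1, C@3: d1:7  d2:7  d3:7  d4:7  d5:3  d6:0 — peak 7.

7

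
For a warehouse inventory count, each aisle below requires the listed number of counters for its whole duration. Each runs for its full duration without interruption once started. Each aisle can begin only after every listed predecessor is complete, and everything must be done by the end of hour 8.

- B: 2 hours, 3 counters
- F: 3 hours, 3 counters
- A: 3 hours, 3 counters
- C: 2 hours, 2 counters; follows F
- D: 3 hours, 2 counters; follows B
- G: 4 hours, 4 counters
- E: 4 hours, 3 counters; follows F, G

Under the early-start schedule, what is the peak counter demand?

Early-start schedule: B@1, F@1, A@1, C@4, D@3, G@1, E@5.
Load per hour: hour 1: 13, hour 2: 13, hour 3: 12, hour 4: 8, hour 5: 7, hour 6: 3, hour 7: 3, hour 8: 3.
Peak is 13.

13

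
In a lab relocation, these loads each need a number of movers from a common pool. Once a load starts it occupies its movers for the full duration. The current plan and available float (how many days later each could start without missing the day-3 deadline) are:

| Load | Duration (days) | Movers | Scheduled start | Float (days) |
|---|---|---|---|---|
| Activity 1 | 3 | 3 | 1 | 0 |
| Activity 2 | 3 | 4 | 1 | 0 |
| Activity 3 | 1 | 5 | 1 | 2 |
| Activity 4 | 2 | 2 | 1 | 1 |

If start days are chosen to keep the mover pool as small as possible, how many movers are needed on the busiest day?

12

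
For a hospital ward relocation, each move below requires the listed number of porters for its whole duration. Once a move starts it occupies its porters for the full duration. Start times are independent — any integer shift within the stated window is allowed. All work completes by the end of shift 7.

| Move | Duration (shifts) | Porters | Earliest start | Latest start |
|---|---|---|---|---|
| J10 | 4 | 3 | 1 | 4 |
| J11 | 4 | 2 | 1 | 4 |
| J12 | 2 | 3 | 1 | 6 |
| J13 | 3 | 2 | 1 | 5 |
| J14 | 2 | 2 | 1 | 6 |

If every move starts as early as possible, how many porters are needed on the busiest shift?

12

Early-start schedule: J10@1, J11@1, J12@1, J13@1, J14@1.
Load per shift: shift 1: 12, shift 2: 12, shift 3: 7, shift 4: 5, shift 5: 0, shift 6: 0, shift 7: 0.
Peak is 12.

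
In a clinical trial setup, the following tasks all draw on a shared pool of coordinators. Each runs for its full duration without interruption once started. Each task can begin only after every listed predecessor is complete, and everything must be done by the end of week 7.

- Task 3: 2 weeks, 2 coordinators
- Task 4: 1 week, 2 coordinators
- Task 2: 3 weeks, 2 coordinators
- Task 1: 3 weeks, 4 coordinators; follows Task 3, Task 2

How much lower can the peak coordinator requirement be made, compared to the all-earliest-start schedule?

Early-start peak: w1:6  w2:4  w3:2  w4:4  w5:4  w6:4  w7:0 ⇒ 6.
Leveled (Task 3@1, Task 4@1, Task 2@2, Task 1@5): w1:4  w2:4  w3:2  w4:2  w5:4  w6:4  w7:4 ⇒ 4.
Reduction 6 − 4 = 2.

2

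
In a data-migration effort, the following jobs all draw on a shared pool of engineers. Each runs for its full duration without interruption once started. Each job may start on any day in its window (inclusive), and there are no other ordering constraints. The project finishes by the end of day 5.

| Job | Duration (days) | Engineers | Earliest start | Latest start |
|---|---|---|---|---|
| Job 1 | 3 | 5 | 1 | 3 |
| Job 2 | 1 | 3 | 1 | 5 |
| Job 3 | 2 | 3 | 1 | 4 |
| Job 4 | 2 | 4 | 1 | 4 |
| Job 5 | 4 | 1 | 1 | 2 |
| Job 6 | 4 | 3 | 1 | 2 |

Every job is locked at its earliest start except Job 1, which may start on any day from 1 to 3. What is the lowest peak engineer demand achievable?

14

Job 1@1: d1:19  d2:16  d3:9  d4:4  d5:0 → peak 19
Job 1@2: d1:14  d2:16  d3:9  d4:9  d5:0 → peak 16
Job 1@3: d1:14  d2:11  d3:9  d4:9  d5:5 → peak 14
Best is Job 1@3, peak 14.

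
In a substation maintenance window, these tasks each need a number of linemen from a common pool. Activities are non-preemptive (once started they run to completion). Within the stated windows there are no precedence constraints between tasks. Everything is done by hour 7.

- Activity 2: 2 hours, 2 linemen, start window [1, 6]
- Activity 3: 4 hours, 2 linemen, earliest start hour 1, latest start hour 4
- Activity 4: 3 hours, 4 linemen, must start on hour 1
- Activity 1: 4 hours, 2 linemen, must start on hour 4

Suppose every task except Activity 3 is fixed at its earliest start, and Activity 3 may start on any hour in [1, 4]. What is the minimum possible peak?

6

Activity 3@1: h1:8  h2:8  h3:6  h4:4  h5:2  h6:2  h7:2 → peak 8
Activity 3@2: h1:6  h2:8  h3:6  h4:4  h5:4  h6:2  h7:2 → peak 8
Activity 3@3: h1:6  h2:6  h3:6  h4:4  h5:4  h6:4  h7:2 → peak 6
Activity 3@4: h1:6  h2:6  h3:4  h4:4  h5:4  h6:4  h7:4 → peak 6
Best is Activity 3@3, peak 6.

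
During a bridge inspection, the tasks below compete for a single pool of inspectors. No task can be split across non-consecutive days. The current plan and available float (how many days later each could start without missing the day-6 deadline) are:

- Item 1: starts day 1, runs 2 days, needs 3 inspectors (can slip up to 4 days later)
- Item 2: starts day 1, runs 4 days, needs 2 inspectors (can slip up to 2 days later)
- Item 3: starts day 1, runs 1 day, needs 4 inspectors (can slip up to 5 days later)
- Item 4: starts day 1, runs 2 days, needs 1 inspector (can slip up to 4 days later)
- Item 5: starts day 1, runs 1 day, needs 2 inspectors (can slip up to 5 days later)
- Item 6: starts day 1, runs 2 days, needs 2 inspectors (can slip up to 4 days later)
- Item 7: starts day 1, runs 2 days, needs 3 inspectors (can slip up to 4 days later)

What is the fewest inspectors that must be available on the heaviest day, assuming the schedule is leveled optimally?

6

Early-start (Item 1@1, Item 2@1, Item 3@1, Item 4@1, Item 5@1, Item 6@1, Item 7@1) gives peak 17: d1:17  d2:11  d3:2  d4:2  d5:0  d6:0.
Shift Item 3→3, Item 5→4, Item 6→4, Item 7→5.
Schedule Item 1@1, Item 2@1, Item 3@3, Item 4@1, Item 5@4, Item 6@4, Item 7@5: d1:6  d2:6  d3:6  d4:6  d5:5  d6:3 — peak 6.
Total inspector-days = 32 over 6 days ⇒ peak ≥ ⌈32/6⌉ = 6, so 6 is optimal.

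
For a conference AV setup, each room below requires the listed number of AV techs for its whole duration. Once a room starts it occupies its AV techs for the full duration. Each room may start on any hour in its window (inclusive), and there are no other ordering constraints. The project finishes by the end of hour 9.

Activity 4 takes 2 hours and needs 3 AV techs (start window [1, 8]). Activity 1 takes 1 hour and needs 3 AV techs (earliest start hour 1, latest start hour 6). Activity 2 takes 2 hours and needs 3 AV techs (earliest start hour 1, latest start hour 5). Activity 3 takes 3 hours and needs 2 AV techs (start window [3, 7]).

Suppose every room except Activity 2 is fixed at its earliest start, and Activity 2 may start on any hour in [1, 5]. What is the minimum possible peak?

Activity 2@1: h1:9  h2:6  h3:2  h4:2  h5:2  h6:0  h7:0  h8:0  h9:0 → peak 9
Activity 2@2: h1:6  h2:6  h3:5  h4:2  h5:2  h6:0  h7:0  h8:0  h9:0 → peak 6
Activity 2@3: h1:6  h2:3  h3:5  h4:5  h5:2  h6:0  h7:0  h8:0  h9:0 → peak 6
Activity 2@4: h1:6  h2:3  h3:2  h4:5  h5:5  h6:0  h7:0  h8:0  h9:0 → peak 6
Activity 2@5: h1:6  h2:3  h3:2  h4:2  h5:5  h6:3  h7:0  h8:0  h9:0 → peak 6
Best is Activity 2@2, peak 6.

6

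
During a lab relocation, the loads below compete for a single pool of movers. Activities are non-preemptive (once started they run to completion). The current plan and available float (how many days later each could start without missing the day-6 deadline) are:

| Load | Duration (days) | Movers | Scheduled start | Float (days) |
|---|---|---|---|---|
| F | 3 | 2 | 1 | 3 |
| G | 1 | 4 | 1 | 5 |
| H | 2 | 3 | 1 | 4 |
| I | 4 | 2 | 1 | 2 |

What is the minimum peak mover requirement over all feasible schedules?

Early-start (F@1, G@1, H@1, I@1) gives peak 11: d1:11  d2:7  d3:4  d4:2  d5:0  d6:0.
Shift G→6, H→4.
Schedule F@1, G@6, H@4, I@1: d1:4  d2:4  d3:4  d4:5  d5:3  d6:4 — peak 5.

5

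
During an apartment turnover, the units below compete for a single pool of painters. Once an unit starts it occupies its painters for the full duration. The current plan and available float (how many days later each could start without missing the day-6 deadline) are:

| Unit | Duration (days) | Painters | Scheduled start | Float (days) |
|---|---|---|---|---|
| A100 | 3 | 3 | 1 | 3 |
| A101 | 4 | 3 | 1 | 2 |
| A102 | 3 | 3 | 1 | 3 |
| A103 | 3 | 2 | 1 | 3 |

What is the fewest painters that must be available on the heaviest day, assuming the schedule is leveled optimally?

8

Early-start (A100@1, A101@1, A102@1, A103@1) gives peak 11: d1:11  d2:11  d3:11  d4:3  d5:0  d6:0.
Shift A102→4.
Schedule A100@1, A101@1, A102@4, A103@1: d1:8  d2:8  d3:8  d4:6  d5:3  d6:3 — peak 8.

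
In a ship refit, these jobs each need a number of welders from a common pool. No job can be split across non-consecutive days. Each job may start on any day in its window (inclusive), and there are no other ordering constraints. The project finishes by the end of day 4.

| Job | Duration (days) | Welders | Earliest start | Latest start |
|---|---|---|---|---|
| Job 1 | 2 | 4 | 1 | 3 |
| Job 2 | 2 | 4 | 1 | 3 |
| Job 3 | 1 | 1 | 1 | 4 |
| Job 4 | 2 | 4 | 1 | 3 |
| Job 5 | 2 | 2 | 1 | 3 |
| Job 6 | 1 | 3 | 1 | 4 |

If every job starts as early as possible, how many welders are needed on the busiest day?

18

Early-start schedule: Job 1@1, Job 2@1, Job 3@1, Job 4@1, Job 5@1, Job 6@1.
Load per day: day 1: 18, day 2: 14, day 3: 0, day 4: 0.
Peak is 18.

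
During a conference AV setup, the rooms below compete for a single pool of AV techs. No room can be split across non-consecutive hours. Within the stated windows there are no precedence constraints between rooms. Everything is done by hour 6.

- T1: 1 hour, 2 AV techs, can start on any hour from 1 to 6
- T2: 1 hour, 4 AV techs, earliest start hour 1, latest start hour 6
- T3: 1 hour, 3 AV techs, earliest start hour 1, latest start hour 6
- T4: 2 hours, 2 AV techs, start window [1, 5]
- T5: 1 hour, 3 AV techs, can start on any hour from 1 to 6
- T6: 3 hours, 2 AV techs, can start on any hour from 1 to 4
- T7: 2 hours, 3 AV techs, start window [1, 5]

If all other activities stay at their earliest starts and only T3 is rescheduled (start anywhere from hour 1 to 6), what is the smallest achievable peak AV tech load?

16

T3@1: h1:19  h2:7  h3:2  h4:0  h5:0  h6:0 → peak 19
T3@2: h1:16  h2:10  h3:2  h4:0  h5:0  h6:0 → peak 16
T3@3: h1:16  h2:7  h3:5  h4:0  h5:0  h6:0 → peak 16
T3@4: h1:16  h2:7  h3:2  h4:3  h5:0  h6:0 → peak 16
T3@5: h1:16  h2:7  h3:2  h4:0  h5:3  h6:0 → peak 16
T3@6: h1:16  h2:7  h3:2  h4:0  h5:0  h6:3 → peak 16
Best is T3@2, peak 16.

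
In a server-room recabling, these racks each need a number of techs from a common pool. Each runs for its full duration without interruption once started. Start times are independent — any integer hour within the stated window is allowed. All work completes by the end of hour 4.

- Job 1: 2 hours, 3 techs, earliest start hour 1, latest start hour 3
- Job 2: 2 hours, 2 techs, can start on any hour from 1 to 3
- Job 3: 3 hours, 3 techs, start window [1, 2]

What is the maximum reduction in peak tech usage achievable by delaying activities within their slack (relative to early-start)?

Early-start peak: h1:8  h2:8  h3:3  h4:0 ⇒ 8.
Leveled (Job 1@1, Job 2@3, Job 3@1): h1:6  h2:6  h3:5  h4:2 ⇒ 6.
Reduction 8 − 6 = 2.

2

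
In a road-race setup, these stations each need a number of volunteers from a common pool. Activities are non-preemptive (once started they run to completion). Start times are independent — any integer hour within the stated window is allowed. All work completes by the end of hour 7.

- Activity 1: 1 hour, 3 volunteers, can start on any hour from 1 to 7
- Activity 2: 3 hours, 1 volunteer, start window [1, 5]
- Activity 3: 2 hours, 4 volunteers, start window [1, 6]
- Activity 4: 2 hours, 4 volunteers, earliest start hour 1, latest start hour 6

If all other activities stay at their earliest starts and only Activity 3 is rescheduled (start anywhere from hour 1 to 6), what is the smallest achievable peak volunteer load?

8

Activity 3@1: h1:12  h2:9  h3:1  h4:0  h5:0  h6:0  h7:0 → peak 12
Activity 3@2: h1:8  h2:9  h3:5  h4:0  h5:0  h6:0  h7:0 → peak 9
Activity 3@3: h1:8  h2:5  h3:5  h4:4  h5:0  h6:0  h7:0 → peak 8
Activity 3@4: h1:8  h2:5  h3:1  h4:4  h5:4  h6:0  h7:0 → peak 8
Activity 3@5: h1:8  h2:5  h3:1  h4:0  h5:4  h6:4  h7:0 → peak 8
Activity 3@6: h1:8  h2:5  h3:1  h4:0  h5:0  h6:4  h7:4 → peak 8
Best is Activity 3@3, peak 8.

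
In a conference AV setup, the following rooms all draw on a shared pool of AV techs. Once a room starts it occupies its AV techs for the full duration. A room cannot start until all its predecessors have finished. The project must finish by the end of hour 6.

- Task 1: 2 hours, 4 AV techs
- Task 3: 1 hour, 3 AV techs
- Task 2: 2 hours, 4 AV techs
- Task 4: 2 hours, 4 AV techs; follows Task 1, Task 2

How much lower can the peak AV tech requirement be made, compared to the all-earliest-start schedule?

4

Early-start peak: h1:11  h2:8  h3:4  h4:4  h5:0  h6:0 ⇒ 11.
Leveled (Task 1@1, Task 3@1, Task 2@3, Task 4@5): h1:7  h2:4  h3:4  h4:4  h5:4  h6:4 ⇒ 7.
Reduction 11 − 7 = 4.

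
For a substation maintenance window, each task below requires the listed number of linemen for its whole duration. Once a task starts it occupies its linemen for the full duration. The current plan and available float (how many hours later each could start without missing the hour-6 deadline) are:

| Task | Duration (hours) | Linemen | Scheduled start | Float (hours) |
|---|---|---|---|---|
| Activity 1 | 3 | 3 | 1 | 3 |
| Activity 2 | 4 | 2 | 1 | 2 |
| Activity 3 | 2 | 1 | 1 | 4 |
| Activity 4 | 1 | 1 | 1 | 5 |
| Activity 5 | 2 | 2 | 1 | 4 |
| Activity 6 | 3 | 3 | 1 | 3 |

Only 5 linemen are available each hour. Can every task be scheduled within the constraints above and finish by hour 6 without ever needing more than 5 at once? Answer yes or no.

no

Total lineman-hours = 33; over 6 hours the average is 33/6 > 5, so some hour must exceed 5.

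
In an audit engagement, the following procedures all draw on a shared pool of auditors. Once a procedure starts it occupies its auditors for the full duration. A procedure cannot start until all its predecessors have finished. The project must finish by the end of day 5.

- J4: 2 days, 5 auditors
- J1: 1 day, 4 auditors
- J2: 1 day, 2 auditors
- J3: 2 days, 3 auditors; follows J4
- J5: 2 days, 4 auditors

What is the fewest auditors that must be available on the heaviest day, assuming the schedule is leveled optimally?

7

Early-start (J4@1, J1@1, J2@1, J3@3, J5@1) gives peak 15: d1:15  d2:9  d3:3  d4:3  d5:0.
Shift J1→3, J5→4.
Schedule J4@1, J1@3, J2@1, J3@3, J5@4: d1:7  d2:5  d3:7  d4:7  d5:4 — peak 7.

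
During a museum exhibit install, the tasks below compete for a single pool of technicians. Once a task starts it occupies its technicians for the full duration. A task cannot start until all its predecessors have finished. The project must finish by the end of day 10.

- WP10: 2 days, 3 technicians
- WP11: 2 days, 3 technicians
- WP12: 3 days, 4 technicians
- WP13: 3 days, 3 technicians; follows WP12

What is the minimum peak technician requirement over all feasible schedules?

4

Early-start (WP10@1, WP11@1, WP12@1, WP13@4) gives peak 10: d1:10  d2:10  d3:4  d4:3  d5:3  d6:3  d7:0  d8:0  d9:0  d10:0.
Shift WP11→3, WP12→5, WP13→8.
Schedule WP10@1, WP11@3, WP12@5, WP13@8: d1:3  d2:3  d3:3  d4:3  d5:4  d6:4  d7:4  d8:3  d9:3  d10:3 — peak 4.
Total technician-days = 33 over 10 days ⇒ peak ≥ ⌈33/10⌉ = 4, so 4 is optimal.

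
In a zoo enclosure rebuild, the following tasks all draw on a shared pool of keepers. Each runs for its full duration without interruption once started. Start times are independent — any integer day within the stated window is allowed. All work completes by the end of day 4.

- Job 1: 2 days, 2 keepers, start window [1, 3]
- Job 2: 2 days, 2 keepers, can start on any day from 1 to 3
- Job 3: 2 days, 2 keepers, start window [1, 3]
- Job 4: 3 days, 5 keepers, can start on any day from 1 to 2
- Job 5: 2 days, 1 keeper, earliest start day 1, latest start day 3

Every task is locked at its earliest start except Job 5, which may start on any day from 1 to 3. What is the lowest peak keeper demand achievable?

Job 5@1: d1:12  d2:12  d3:5  d4:0 → peak 12
Job 5@2: d1:11  d2:12  d3:6  d4:0 → peak 12
Job 5@3: d1:11  d2:11  d3:6  d4:1 → peak 11
Best is Job 5@3, peak 11.

11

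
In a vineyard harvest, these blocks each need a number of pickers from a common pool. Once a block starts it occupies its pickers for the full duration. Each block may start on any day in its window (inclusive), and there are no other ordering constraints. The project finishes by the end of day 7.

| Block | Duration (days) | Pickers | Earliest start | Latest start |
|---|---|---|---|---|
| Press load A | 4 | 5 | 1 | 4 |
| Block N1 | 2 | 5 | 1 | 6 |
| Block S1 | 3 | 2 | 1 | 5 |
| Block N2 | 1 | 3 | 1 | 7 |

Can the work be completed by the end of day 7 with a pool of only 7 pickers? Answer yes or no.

yes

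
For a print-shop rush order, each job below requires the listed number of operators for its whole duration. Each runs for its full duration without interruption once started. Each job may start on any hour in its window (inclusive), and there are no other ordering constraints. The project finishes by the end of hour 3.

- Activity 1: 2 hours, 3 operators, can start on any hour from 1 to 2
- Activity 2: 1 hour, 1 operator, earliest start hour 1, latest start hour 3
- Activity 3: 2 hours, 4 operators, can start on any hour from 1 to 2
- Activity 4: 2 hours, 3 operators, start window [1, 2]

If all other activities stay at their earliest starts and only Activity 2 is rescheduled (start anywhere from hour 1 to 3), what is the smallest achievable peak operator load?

10

Activity 2@1: h1:11  h2:10  h3:0 → peak 11
Activity 2@2: h1:10  h2:11  h3:0 → peak 11
Activity 2@3: h1:10  h2:10  h3:1 → peak 10
Best is Activity 2@3, peak 10.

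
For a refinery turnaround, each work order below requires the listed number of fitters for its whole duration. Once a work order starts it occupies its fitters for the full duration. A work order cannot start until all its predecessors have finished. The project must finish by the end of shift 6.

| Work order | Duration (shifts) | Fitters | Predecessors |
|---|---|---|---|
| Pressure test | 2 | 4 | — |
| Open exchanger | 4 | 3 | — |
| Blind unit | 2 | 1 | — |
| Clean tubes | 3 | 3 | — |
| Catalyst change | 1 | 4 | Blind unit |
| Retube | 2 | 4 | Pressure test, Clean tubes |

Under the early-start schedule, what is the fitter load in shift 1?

At early start, shift 1 has: Pressure test, Open exchanger, Blind unit, Clean tubes.
Demand: 4 + 3 + 1 + 3 = 11.

11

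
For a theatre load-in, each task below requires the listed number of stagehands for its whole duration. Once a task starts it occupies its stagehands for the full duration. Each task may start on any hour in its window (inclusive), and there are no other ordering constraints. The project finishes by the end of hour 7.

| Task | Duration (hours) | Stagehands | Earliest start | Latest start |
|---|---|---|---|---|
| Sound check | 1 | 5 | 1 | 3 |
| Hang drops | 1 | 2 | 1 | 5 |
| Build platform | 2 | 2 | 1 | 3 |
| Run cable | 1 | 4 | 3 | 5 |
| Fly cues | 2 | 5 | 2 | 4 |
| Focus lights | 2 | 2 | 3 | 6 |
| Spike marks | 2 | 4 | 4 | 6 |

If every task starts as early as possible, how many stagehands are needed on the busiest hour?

11

Early-start schedule: Sound check@1, Hang drops@1, Build platform@1, Run cable@3, Fly cues@2, Focus lights@3, Spike marks@4.
Load per hour: hour 1: 9, hour 2: 7, hour 3: 11, hour 4: 6, hour 5: 4, hour 6: 0, hour 7: 0.
Peak is 11.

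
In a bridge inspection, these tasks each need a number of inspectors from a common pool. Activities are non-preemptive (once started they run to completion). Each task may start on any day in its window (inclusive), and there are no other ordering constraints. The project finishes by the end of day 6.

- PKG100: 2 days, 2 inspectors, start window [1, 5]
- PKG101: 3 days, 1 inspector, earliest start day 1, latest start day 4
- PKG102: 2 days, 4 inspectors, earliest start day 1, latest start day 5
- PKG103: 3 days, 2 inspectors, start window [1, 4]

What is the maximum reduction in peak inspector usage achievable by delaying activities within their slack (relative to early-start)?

Early-start peak: d1:9  d2:9  d3:3  d4:0  d5:0  d6:0 ⇒ 9.
Leveled (PKG100@1, PKG101@1, PKG102@4, PKG103@1): d1:5  d2:5  d3:3  d4:4  d5:4  d6:0 ⇒ 5.
Reduction 9 − 5 = 4.

4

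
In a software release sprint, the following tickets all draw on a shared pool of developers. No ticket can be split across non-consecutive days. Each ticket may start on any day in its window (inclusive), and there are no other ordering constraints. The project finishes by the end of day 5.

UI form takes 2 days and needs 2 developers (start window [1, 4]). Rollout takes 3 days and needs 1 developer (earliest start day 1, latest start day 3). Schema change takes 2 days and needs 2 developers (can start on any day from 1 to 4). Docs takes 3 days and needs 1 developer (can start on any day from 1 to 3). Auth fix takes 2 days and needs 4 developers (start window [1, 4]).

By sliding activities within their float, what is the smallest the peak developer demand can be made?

5

Early-start (UI form@1, Rollout@1, Schema change@1, Docs@1, Auth fix@1) gives peak 10: d1:10  d2:10  d3:2  d4:0  d5:0.
Shift Docs→3, Auth fix→4.
Schedule UI form@1, Rollout@1, Schema change@1, Docs@3, Auth fix@4: d1:5  d2:5  d3:2  d4:5  d5:5 — peak 5.
Total developer-days = 22 over 5 days ⇒ peak ≥ ⌈22/5⌉ = 5, so 5 is optimal.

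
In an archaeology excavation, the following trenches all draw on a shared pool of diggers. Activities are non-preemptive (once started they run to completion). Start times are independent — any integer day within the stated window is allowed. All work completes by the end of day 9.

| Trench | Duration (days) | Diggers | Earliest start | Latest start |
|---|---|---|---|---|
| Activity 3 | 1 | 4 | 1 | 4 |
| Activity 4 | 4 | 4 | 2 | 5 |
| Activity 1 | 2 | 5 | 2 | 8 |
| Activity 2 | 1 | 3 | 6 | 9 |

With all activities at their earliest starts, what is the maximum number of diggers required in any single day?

9

Early-start schedule: Activity 3@1, Activity 4@2, Activity 1@2, Activity 2@6.
Load per day: day 1: 4, day 2: 9, day 3: 9, day 4: 4, day 5: 4, day 6: 3, day 7: 0, day 8: 0, day 9: 0.
Peak is 9.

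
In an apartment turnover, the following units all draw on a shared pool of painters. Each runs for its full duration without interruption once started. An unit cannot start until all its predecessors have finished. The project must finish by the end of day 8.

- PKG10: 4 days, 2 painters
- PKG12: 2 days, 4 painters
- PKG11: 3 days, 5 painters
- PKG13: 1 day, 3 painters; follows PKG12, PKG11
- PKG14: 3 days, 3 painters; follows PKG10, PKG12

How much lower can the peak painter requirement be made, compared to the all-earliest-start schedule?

4

Early-start peak: d1:11  d2:11  d3:7  d4:5  d5:3  d6:3  d7:3  d8:0 ⇒ 11.
Leveled (PKG10@1, PKG12@1, PKG11@3, PKG13@6, PKG14@6): d1:6  d2:6  d3:7  d4:7  d5:5  d6:6  d7:3  d8:3 ⇒ 7.
Reduction 11 − 7 = 4.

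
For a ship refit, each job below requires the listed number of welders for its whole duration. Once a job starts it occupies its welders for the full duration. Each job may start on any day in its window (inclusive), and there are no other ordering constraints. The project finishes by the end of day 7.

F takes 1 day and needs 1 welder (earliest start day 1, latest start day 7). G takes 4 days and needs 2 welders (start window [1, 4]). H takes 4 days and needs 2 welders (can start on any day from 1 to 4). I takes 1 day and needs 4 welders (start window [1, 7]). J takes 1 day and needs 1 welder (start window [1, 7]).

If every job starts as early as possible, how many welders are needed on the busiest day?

Early-start schedule: F@1, G@1, H@1, I@1, J@1.
Load per day: day 1: 10, day 2: 4, day 3: 4, day 4: 4, day 5: 0, day 6: 0, day 7: 0.
Peak is 10.

10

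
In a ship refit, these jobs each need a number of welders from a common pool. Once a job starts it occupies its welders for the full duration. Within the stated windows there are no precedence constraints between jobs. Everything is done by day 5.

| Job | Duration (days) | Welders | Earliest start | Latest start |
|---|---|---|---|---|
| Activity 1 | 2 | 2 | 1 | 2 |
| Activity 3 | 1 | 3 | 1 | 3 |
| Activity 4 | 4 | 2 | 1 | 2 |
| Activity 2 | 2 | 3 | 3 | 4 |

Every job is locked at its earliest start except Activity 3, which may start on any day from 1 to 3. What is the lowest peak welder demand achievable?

Activity 3@1: d1:7  d2:4  d3:5  d4:5  d5:0 → peak 7
Activity 3@2: d1:4  d2:7  d3:5  d4:5  d5:0 → peak 7
Activity 3@3: d1:4  d2:4  d3:8  d4:5  d5:0 → peak 8
Best is Activity 3@1, peak 7.

7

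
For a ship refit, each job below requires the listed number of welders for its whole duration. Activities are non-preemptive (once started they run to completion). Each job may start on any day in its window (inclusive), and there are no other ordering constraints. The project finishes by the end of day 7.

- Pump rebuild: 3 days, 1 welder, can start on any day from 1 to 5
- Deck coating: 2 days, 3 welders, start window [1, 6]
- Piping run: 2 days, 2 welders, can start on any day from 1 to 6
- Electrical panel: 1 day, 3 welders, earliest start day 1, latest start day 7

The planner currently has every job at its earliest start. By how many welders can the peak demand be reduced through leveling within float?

Early-start peak: d1:9  d2:6  d3:1  d4:0  d5:0  d6:0  d7:0 ⇒ 9.
Leveled (Pump rebuild@1, Deck coating@4, Piping run@1, Electrical panel@6): d1:3  d2:3  d3:1  d4:3  d5:3  d6:3  d7:0 ⇒ 3.
Reduction 9 − 3 = 6.

6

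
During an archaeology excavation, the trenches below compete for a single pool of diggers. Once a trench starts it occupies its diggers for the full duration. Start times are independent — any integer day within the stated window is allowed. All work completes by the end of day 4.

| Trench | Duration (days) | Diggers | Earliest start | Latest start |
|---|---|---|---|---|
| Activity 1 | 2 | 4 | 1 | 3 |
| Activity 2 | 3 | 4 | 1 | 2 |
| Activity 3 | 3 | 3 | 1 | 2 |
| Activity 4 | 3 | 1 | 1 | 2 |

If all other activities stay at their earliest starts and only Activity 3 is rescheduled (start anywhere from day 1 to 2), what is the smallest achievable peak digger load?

12

Activity 3@1: d1:12  d2:12  d3:8  d4:0 → peak 12
Activity 3@2: d1:9  d2:12  d3:8  d4:3 → peak 12
Best is Activity 3@1, peak 12.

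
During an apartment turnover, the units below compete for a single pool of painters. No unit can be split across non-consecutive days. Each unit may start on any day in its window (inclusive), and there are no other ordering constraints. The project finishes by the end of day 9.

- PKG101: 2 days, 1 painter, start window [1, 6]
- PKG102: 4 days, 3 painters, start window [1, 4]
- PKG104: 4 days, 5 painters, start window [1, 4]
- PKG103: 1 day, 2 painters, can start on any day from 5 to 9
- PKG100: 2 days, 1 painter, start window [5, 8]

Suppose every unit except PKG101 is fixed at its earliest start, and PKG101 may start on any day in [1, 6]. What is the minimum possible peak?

8

PKG101@1: d1:9  d2:9  d3:8  d4:8  d5:3  d6:1  d7:0  d8:0  d9:0 → peak 9
PKG101@2: d1:8  d2:9  d3:9  d4:8  d5:3  d6:1  d7:0  d8:0  d9:0 → peak 9
PKG101@3: d1:8  d2:8  d3:9  d4:9  d5:3  d6:1  d7:0  d8:0  d9:0 → peak 9
PKG101@4: d1:8  d2:8  d3:8  d4:9  d5:4  d6:1  d7:0  d8:0  d9:0 → peak 9
PKG101@5: d1:8  d2:8  d3:8  d4:8  d5:4  d6:2  d7:0  d8:0  d9:0 → peak 8
PKG101@6: d1:8  d2:8  d3:8  d4:8  d5:3  d6:2  d7:1  d8:0  d9:0 → peak 8
Best is PKG101@5, peak 8.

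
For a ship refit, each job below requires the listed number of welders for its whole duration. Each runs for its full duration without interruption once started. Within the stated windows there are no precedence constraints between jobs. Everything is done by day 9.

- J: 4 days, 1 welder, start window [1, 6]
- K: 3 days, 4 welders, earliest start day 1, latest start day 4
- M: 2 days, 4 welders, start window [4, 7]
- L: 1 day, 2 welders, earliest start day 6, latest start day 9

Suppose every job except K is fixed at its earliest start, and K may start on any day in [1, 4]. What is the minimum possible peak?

K@1: d1:5  d2:5  d3:5  d4:5  d5:4  d6:2  d7:0  d8:0  d9:0 → peak 5
K@2: d1:1  d2:5  d3:5  d4:9  d5:4  d6:2  d7:0  d8:0  d9:0 → peak 9
K@3: d1:1  d2:1  d3:5  d4:9  d5:8  d6:2  d7:0  d8:0  d9:0 → peak 9
K@4: d1:1  d2:1  d3:1  d4:9  d5:8  d6:6  d7:0  d8:0  d9:0 → peak 9
Best is K@1, peak 5.

5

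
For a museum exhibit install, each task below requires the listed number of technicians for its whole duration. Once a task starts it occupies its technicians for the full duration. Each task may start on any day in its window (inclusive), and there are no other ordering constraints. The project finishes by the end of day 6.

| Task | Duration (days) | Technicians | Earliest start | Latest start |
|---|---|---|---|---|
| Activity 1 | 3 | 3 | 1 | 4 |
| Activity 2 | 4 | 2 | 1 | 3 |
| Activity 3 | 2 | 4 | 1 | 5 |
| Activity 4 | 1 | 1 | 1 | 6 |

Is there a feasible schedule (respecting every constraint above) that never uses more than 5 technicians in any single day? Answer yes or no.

Schedule Activity 1@1, Activity 2@1, Activity 3@5, Activity 4@4: d1:5  d2:5  d3:5  d4:3  d5:4  d6:4 — peak 5 ≤ 5.

yes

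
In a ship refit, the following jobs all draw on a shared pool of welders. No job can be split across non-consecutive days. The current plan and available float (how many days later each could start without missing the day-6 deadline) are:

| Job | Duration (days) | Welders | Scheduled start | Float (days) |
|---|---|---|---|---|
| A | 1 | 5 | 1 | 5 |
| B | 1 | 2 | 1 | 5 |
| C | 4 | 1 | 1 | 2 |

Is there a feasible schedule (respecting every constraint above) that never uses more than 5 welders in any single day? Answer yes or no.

Schedule A@1, B@2, C@2: d1:5  d2:3  d3:1  d4:1  d5:1  d6:0 — peak 5 ≤ 5.

yes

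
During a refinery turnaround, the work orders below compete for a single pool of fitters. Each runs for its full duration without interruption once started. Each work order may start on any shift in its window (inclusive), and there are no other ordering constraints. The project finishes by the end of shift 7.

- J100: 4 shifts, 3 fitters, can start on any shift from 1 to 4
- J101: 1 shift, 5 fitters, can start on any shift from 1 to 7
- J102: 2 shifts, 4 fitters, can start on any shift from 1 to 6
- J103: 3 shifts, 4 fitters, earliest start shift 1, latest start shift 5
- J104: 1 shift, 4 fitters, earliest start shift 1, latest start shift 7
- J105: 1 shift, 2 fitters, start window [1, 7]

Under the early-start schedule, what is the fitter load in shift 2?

At early start, shift 2 has: J100, J102, J103.
Demand: 3 + 4 + 4 = 11.

11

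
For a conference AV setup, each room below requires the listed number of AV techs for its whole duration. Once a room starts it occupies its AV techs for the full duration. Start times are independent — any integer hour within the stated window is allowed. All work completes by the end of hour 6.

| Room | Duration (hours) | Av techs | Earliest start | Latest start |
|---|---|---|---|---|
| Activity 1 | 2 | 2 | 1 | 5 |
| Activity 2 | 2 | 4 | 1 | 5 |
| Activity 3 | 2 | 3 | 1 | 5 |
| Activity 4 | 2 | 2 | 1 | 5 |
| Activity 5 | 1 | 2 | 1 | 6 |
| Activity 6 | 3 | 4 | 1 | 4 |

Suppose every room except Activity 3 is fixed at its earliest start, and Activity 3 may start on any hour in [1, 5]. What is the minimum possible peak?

14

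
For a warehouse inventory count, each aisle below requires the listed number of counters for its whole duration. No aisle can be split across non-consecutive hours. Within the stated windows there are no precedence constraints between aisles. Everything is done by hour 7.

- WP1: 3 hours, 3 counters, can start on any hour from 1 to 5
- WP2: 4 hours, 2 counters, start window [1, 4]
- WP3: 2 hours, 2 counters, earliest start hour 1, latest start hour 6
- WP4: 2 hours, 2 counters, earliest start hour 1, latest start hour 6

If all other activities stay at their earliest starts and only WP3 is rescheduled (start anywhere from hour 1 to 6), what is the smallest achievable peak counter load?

WP3@1: h1:9  h2:9  h3:5  h4:2  h5:0  h6:0  h7:0 → peak 9
WP3@2: h1:7  h2:9  h3:7  h4:2  h5:0  h6:0  h7:0 → peak 9
WP3@3: h1:7  h2:7  h3:7  h4:4  h5:0  h6:0  h7:0 → peak 7
WP3@4: h1:7  h2:7  h3:5  h4:4  h5:2  h6:0  h7:0 → peak 7
WP3@5: h1:7  h2:7  h3:5  h4:2  h5:2  h6:2  h7:0 → peak 7
WP3@6: h1:7  h2:7  h3:5  h4:2  h5:0  h6:2  h7:2 → peak 7
Best is WP3@3, peak 7.

7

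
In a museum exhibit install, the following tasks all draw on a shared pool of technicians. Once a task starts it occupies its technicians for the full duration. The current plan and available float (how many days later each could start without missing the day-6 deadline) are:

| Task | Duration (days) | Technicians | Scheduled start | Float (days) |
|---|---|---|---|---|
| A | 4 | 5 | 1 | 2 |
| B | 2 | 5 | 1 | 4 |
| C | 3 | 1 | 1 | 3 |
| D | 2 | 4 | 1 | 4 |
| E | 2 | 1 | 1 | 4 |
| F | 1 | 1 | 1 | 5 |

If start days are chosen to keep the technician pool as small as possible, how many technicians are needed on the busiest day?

Early-start (A@1, B@1, C@1, D@1, E@1, F@1) gives peak 17: d1:17  d2:16  d3:6  d4:5  d5:0  d6:0.
Shift B→5, D→4.
Schedule A@1, B@5, C@1, D@4, E@1, F@1: d1:8  d2:7  d3:6  d4:9  d5:9  d6:5 — peak 9.

9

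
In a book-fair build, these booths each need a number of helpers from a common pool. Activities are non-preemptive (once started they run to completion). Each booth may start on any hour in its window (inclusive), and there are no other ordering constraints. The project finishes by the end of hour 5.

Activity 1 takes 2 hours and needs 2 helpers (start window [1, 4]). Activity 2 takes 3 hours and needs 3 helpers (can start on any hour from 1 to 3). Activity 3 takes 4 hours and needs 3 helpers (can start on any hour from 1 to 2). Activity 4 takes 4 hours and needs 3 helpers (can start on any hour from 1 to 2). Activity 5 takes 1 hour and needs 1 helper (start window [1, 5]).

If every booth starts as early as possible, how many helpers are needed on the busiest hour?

12

Early-start schedule: Activity 1@1, Activity 2@1, Activity 3@1, Activity 4@1, Activity 5@1.
Load per hour: hour 1: 12, hour 2: 11, hour 3: 9, hour 4: 6, hour 5: 0.
Peak is 12.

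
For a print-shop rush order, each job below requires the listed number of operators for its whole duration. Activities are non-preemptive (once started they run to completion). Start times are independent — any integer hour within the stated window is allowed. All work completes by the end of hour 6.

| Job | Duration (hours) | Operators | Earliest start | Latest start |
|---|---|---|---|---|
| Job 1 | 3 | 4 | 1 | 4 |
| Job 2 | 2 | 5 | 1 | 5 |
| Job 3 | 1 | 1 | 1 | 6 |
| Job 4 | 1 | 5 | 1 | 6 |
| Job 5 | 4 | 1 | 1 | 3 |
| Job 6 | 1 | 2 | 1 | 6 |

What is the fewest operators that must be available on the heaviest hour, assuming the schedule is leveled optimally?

6

Early-start (Job 1@1, Job 2@1, Job 3@1, Job 4@1, Job 5@1, Job 6@1) gives peak 18: h1:18  h2:10  h3:5  h4:1  h5:0  h6:0.
Shift Job 2→4, Job 4→6, Job 5→3, Job 6→2.
Schedule Job 1@1, Job 2@4, Job 3@1, Job 4@6, Job 5@3, Job 6@2: h1:5  h2:6  h3:5  h4:6  h5:6  h6:6 — peak 6.
Total operator-hours = 34 over 6 hours ⇒ peak ≥ ⌈34/6⌉ = 6, so 6 is optimal.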